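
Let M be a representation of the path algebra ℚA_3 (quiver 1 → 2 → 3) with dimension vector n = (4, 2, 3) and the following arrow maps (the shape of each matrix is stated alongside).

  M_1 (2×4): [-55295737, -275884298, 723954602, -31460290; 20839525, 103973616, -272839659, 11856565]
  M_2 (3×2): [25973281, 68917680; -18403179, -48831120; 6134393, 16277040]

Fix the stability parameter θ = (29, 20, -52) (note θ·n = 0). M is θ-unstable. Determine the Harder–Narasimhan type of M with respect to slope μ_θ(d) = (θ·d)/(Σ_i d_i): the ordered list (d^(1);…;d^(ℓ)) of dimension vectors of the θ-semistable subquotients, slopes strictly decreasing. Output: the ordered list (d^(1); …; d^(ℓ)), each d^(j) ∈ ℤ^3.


Interval decomposition of M: I[1,1]^2, I[1,2], I[1,3], I[3,3]^2.
HN type (ℓ=4): μ^(1)=29; μ^(2)=49/2; μ^(3)=-1; μ^(4)=-52

((2, 0, 0); (1, 1, 0); (1, 1, 1); (0, 0, 2))


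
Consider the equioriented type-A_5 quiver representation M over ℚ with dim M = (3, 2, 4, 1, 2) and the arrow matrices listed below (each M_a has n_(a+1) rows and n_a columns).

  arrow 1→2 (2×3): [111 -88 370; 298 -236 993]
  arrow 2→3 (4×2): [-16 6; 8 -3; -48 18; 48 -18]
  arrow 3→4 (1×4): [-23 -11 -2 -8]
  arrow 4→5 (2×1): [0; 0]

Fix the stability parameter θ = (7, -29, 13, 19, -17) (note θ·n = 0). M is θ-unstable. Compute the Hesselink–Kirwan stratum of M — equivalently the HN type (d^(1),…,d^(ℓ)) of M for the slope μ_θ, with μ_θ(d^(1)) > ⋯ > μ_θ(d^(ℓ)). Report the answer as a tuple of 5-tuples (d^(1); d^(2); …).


Barcode: M ≅ I[1,1], I[1,2], I[1,4], I[3,3]^3, I[5,5]^2. HN layers by μ_θ (5 steps, strictly decreasing):
  μ^(1)=19; μ^(2)=13; μ^(3)=7; μ^(4)=-11; μ^(5)=-17

((0, 0, 0, 1, 0); (0, 0, 4, 0, 0); (1, 0, 0, 0, 0); (2, 2, 0, 0, 0); (0, 0, 0, 0, 2))


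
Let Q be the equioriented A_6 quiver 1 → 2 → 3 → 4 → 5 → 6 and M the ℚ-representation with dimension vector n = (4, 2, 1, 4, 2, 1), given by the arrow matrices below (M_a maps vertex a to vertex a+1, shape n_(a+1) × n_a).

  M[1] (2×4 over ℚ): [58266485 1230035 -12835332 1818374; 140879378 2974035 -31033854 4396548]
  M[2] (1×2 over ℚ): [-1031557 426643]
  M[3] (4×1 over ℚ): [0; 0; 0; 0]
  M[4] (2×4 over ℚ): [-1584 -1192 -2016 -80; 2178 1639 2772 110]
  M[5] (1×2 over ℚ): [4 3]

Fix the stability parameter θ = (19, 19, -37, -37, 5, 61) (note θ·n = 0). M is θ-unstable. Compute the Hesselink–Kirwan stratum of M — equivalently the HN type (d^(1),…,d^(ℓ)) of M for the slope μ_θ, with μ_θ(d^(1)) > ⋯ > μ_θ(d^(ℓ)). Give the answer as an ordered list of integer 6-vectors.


Interval decomposition of M: I[1,1]^2, I[1,2], I[1,3], I[4,4]^3, I[4,6], I[5,5].
HN type (ℓ=5): μ^(1)=61; μ^(2)=19; μ^(3)=5; μ^(4)=1/3; μ^(5)=-37

((0, 0, 0, 0, 0, 1); (3, 1, 0, 0, 0, 0); (0, 0, 0, 0, 2, 0); (1, 1, 1, 0, 0, 0); (0, 0, 0, 4, 0, 0))


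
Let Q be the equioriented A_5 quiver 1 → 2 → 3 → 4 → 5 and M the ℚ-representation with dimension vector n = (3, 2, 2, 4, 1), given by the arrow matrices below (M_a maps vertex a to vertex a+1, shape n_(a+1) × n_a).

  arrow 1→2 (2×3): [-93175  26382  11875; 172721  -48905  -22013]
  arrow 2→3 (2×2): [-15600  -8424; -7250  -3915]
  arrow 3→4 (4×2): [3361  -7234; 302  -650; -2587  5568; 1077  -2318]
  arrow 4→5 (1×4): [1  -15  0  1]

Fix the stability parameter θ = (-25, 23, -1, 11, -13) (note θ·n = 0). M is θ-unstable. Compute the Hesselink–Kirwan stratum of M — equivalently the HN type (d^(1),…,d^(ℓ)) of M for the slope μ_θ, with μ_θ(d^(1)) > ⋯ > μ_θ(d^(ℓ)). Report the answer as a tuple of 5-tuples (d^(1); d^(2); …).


Via rank(M_{q-1}∘⋯∘M_p): M ≅ I[1,1], I[1,2], I[1,5], I[3,4], I[4,4]^2.
μ_θ-semistable layers: μ^(1)=23; μ^(2)=11; μ^(3)=5; μ^(4)=-1; μ^(5)=-25

((0, 1, 0, 0, 0); (0, 0, 0, 3, 0); (0, 1, 1, 1, 1); (0, 0, 1, 0, 0); (3, 0, 0, 0, 0))


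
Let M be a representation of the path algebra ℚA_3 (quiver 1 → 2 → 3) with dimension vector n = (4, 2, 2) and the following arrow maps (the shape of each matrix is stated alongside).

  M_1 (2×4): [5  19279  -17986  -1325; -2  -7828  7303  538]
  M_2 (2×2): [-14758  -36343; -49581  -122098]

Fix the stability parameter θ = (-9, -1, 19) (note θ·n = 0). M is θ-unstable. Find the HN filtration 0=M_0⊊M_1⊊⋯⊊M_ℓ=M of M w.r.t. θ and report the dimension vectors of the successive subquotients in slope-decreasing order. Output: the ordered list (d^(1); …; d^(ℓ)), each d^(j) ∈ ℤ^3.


Via rank(M_{q-1}∘⋯∘M_p): M ≅ I[1,1]^2, I[1,3]^2.
μ_θ-semistable layers: μ^(1)=19; μ^(2)=-1; μ^(3)=-9

((0, 0, 2); (0, 2, 0); (4, 0, 0))


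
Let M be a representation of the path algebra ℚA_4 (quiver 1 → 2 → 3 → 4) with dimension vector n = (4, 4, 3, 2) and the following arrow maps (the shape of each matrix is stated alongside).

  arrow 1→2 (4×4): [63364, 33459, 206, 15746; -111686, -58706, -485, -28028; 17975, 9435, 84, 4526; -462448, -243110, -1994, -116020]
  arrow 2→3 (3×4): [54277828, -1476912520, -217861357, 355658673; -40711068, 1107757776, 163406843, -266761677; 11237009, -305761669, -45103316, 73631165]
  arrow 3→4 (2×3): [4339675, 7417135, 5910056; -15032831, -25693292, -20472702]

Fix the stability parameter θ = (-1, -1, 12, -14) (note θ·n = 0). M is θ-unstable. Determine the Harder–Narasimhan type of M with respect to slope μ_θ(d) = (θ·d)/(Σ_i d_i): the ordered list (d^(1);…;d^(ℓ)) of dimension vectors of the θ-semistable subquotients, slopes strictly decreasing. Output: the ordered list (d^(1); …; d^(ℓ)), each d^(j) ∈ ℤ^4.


Via rank(M_{q-1}∘⋯∘M_p): M ≅ I[1,1], I[1,2], I[1,3], I[1,4], I[2,4].
μ_θ-semistable layers: μ^(1)=12; μ^(2)=-1

((0, 0, 1, 0); (4, 4, 2, 2))


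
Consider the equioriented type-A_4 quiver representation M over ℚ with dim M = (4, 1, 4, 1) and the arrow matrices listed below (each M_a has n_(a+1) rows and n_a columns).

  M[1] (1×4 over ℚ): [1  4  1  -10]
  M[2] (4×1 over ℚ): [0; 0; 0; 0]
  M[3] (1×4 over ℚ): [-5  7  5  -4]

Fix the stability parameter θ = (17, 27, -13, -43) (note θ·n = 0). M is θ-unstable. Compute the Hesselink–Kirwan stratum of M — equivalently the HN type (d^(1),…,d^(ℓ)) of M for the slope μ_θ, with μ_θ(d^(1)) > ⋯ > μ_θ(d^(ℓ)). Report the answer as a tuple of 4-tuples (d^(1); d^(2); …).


Interval decomposition of M: I[1,1]^3, I[1,2], I[3,3]^3, I[3,4].
HN type (ℓ=4): μ^(1)=27; μ^(2)=17; μ^(3)=-13; μ^(4)=-28

((0, 1, 0, 0); (4, 0, 0, 0); (0, 0, 3, 0); (0, 0, 1, 1))


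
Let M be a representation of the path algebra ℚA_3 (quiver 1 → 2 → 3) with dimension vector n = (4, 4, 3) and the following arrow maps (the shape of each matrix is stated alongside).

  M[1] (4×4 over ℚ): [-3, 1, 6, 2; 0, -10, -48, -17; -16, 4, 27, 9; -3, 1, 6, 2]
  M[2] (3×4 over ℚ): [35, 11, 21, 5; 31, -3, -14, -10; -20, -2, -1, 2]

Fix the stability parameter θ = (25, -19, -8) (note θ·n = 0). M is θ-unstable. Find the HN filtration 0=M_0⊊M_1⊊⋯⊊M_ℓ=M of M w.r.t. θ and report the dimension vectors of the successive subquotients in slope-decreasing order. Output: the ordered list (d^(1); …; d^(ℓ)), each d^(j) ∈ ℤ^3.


Via rank(M_{q-1}∘⋯∘M_p): M ≅ I[1,1], I[1,3]^3, I[2,2].
μ_θ-semistable layers: μ^(1)=25; μ^(2)=-2/3; μ^(3)=-19

((1, 0, 0); (3, 3, 3); (0, 1, 0))


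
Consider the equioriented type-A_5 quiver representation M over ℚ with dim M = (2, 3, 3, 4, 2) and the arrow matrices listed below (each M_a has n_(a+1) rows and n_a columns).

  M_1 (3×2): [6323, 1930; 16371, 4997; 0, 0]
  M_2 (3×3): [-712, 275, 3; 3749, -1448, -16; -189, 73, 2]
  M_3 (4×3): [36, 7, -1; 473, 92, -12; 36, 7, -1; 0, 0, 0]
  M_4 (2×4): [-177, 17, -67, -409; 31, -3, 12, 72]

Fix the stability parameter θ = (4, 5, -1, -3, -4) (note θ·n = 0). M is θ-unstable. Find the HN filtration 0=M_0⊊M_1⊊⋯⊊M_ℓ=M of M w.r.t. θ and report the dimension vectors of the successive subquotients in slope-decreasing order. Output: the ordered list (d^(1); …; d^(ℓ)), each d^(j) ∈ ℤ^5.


Interval decomposition of M: I[1,3], I[1,5], I[2,5], I[4,4]^2.
HN type (ℓ=4): μ^(1)=8/3; μ^(2)=1/5; μ^(3)=-3/4; μ^(4)=-3

((1, 1, 1, 0, 0); (1, 1, 1, 1, 1); (0, 1, 1, 1, 1); (0, 0, 0, 2, 0))


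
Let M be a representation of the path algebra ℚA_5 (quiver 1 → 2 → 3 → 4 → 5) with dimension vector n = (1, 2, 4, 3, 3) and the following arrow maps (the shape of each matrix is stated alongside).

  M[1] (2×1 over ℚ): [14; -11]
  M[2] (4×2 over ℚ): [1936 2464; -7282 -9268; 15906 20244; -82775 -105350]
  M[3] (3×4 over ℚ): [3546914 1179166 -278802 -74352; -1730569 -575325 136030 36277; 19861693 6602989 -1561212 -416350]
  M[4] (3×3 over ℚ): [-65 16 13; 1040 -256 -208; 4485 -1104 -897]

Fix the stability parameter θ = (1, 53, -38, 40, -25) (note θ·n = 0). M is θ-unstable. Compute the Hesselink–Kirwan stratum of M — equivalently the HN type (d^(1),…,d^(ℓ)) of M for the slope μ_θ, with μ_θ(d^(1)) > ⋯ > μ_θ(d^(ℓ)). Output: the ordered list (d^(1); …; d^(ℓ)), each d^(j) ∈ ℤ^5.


Barcode: M ≅ I[1,2], I[2,4], I[3,3], I[3,4], I[3,5], I[5,5]^2. HN layers by μ_θ (6 steps, strictly decreasing):
  μ^(1)=53; μ^(2)=40; μ^(3)=15/2; μ^(4)=1; μ^(5)=-25; μ^(6)=-38

((0, 1, 0, 0, 0); (0, 0, 0, 2, 0); (0, 1, 1, 1, 1); (1, 0, 0, 0, 0); (0, 0, 0, 0, 2); (0, 0, 3, 0, 0))


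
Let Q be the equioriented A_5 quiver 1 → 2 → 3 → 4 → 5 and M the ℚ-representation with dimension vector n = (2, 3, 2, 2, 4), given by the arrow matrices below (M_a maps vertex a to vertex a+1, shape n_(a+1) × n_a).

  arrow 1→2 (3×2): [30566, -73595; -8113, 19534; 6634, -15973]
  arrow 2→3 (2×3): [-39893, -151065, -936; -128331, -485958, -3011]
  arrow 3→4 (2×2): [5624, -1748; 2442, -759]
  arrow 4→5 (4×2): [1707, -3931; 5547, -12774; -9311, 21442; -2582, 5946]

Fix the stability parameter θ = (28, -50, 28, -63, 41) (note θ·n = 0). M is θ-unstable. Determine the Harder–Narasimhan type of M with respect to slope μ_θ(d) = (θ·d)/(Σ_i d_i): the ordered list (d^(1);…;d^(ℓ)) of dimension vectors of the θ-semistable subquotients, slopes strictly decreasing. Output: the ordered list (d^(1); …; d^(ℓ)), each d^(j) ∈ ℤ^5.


Interval decomposition of M: I[1,3], I[1,5], I[2,2], I[4,5], I[5,5]^2.
HN type (ℓ=6): μ^(1)=41; μ^(2)=28; μ^(3)=-11; μ^(4)=-57/4; μ^(5)=-50; μ^(6)=-63

((0, 0, 0, 0, 4); (0, 0, 1, 0, 0); (1, 1, 0, 0, 0); (1, 1, 1, 1, 0); (0, 1, 0, 0, 0); (0, 0, 0, 1, 0))


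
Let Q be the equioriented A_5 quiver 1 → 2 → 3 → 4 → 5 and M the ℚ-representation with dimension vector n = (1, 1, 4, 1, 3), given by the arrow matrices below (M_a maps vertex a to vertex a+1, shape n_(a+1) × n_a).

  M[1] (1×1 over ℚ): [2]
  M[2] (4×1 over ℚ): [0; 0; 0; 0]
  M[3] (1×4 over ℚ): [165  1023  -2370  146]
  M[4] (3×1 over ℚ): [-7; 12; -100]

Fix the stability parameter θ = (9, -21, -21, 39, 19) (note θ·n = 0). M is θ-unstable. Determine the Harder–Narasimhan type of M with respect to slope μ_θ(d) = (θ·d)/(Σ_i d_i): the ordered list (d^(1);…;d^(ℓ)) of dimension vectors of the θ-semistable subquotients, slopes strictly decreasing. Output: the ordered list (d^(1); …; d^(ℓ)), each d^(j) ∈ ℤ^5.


Via rank(M_{q-1}∘⋯∘M_p): M ≅ I[1,2], I[3,3]^3, I[3,5], I[5,5]^2.
μ_θ-semistable layers: μ^(1)=29; μ^(2)=19; μ^(3)=-6; μ^(4)=-21

((0, 0, 0, 1, 1); (0, 0, 0, 0, 2); (1, 1, 0, 0, 0); (0, 0, 4, 0, 0))


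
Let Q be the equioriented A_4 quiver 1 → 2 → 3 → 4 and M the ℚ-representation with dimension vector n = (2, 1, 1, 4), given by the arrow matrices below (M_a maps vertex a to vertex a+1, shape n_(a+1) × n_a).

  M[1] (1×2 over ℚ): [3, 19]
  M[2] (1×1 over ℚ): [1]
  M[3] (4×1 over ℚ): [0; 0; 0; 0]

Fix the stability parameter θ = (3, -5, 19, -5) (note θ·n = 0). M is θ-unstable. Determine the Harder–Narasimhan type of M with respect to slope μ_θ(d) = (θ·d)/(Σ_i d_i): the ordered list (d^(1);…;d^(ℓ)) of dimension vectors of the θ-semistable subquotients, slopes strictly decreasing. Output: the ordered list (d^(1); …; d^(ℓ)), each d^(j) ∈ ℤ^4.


Interval decomposition of M: I[1,1], I[1,3], I[4,4]^4.
HN type (ℓ=4): μ^(1)=19; μ^(2)=3; μ^(3)=-1; μ^(4)=-5

((0, 0, 1, 0); (1, 0, 0, 0); (1, 1, 0, 0); (0, 0, 0, 4))


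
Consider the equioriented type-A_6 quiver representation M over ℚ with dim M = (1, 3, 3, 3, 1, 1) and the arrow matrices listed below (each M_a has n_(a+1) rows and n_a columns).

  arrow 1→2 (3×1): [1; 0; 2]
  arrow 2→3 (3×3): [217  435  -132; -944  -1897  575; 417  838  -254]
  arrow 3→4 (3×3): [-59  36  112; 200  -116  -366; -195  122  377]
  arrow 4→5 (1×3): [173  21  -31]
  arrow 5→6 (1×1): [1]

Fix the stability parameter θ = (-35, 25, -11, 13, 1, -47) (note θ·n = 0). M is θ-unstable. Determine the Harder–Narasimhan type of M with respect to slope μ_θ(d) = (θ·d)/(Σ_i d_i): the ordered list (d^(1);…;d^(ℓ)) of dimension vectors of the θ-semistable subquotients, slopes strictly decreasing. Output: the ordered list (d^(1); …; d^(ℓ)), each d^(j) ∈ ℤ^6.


Interval decomposition of M: I[1,6], I[2,3], I[2,4], I[4,4].
HN type (ℓ=4): μ^(1)=13; μ^(2)=7; μ^(3)=-19/5; μ^(4)=-35

((0, 0, 0, 2, 0, 0); (0, 2, 2, 0, 0, 0); (0, 1, 1, 1, 1, 1); (1, 0, 0, 0, 0, 0))


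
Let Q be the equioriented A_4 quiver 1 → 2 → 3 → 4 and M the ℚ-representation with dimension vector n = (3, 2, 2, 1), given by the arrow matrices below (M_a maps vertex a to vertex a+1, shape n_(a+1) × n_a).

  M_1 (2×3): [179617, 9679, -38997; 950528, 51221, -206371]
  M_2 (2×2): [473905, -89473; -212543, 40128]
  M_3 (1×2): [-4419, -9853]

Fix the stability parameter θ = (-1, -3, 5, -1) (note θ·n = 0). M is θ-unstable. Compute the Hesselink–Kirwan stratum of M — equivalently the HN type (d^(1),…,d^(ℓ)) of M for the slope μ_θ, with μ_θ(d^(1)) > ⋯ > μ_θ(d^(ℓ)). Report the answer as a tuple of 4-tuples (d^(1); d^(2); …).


Via rank(M_{q-1}∘⋯∘M_p): M ≅ I[1,1], I[1,3], I[1,4].
μ_θ-semistable layers: μ^(1)=5; μ^(2)=2; μ^(3)=-1; μ^(4)=-2

((0, 0, 1, 0); (0, 0, 1, 1); (1, 0, 0, 0); (2, 2, 0, 0))


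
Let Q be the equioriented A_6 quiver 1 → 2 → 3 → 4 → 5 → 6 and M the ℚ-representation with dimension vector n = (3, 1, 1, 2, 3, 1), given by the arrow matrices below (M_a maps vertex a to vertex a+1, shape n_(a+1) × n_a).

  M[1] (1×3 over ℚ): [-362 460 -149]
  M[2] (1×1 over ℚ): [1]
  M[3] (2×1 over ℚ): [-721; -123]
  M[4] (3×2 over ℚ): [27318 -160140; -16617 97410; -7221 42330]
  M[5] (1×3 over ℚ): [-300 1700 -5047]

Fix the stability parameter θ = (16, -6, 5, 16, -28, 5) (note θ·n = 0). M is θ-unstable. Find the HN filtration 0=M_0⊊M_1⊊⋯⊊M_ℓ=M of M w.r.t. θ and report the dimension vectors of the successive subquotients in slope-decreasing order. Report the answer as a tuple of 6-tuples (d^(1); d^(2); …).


Interval decomposition of M: I[1,1]^2, I[1,6], I[4,4], I[5,5]^2.
HN type (ℓ=4): μ^(1)=16; μ^(2)=5; μ^(3)=3/5; μ^(4)=-28

((2, 0, 0, 1, 0, 0); (0, 0, 0, 0, 0, 1); (1, 1, 1, 1, 1, 0); (0, 0, 0, 0, 2, 0))


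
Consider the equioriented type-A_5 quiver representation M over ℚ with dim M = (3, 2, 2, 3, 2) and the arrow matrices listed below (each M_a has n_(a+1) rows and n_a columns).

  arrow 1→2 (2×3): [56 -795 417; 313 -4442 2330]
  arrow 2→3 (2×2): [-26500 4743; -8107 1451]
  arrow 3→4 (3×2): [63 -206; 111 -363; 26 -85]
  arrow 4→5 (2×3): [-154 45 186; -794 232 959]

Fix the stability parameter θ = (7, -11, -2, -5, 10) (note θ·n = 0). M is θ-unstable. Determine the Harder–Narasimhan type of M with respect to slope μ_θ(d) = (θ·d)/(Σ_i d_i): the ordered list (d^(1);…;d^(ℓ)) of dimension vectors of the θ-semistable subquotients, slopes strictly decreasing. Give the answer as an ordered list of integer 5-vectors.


Interval decomposition of M: I[1,1], I[1,5]^2, I[4,4].
HN type (ℓ=4): μ^(1)=10; μ^(2)=7; μ^(3)=-11/4; μ^(4)=-5

((0, 0, 0, 0, 2); (1, 0, 0, 0, 0); (2, 2, 2, 2, 0); (0, 0, 0, 1, 0))


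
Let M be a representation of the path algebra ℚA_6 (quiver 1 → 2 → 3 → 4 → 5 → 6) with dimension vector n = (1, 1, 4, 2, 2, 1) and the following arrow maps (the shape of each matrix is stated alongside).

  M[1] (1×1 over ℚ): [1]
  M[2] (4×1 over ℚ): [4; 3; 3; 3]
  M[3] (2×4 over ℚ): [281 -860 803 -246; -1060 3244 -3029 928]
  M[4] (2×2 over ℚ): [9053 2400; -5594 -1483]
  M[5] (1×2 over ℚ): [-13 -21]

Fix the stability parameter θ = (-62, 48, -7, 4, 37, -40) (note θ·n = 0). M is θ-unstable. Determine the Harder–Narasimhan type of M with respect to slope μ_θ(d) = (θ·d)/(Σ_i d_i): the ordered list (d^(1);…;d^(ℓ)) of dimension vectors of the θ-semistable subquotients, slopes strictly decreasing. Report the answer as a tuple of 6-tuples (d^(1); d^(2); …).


Interval decomposition of M: I[1,6], I[3,3]^2, I[3,5].
HN type (ℓ=5): μ^(1)=37; μ^(2)=42/5; μ^(3)=4; μ^(4)=-7; μ^(5)=-62

((0, 0, 0, 0, 1, 0); (0, 1, 1, 1, 1, 1); (0, 0, 0, 1, 0, 0); (0, 0, 3, 0, 0, 0); (1, 0, 0, 0, 0, 0))


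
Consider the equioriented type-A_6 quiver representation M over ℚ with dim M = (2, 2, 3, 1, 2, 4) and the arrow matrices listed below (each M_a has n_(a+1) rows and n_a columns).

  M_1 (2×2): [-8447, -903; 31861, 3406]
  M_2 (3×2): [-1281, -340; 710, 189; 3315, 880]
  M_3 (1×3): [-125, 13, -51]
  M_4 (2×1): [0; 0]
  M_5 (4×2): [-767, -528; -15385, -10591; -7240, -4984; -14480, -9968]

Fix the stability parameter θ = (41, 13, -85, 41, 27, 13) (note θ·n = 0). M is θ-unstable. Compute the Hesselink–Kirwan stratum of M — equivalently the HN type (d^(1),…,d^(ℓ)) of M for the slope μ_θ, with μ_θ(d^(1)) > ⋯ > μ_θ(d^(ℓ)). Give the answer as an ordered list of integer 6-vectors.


Via rank(M_{q-1}∘⋯∘M_p): M ≅ I[1,3], I[1,4], I[3,3], I[5,6]^2, I[6,6]^2.
μ_θ-semistable layers: μ^(1)=41; μ^(2)=20; μ^(3)=13; μ^(4)=-31/3; μ^(5)=-85

((0, 0, 0, 1, 0, 0); (0, 0, 0, 0, 2, 2); (0, 0, 0, 0, 0, 2); (2, 2, 2, 0, 0, 0); (0, 0, 1, 0, 0, 0))


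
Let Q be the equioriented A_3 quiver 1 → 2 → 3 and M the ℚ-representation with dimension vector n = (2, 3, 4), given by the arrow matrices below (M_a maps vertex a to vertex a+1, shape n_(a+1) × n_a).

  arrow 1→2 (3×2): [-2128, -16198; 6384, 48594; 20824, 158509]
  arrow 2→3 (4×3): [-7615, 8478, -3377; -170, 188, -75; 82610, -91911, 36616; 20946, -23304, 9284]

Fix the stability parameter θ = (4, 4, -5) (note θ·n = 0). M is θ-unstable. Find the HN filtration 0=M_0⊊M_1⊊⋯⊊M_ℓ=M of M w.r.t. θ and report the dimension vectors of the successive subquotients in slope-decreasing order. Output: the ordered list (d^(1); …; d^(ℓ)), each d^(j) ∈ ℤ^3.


Barcode: M ≅ I[1,1], I[1,3], I[2,3]^2, I[3,3]. HN layers by μ_θ (4 steps, strictly decreasing):
  μ^(1)=4; μ^(2)=1; μ^(3)=-1/2; μ^(4)=-5

((1, 0, 0); (1, 1, 1); (0, 2, 2); (0, 0, 1))


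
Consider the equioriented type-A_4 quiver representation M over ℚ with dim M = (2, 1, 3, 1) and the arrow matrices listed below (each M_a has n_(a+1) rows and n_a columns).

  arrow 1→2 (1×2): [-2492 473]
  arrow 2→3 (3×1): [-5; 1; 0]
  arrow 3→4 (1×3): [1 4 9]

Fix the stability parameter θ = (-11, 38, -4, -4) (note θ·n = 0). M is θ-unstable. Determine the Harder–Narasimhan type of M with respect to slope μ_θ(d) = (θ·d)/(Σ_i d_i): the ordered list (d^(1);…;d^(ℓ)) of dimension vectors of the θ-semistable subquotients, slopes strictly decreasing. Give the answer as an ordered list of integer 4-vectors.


Barcode: M ≅ I[1,1], I[1,4], I[3,3]^2. HN layers by μ_θ (3 steps, strictly decreasing):
  μ^(1)=10; μ^(2)=-4; μ^(3)=-11

((0, 1, 1, 1); (0, 0, 2, 0); (2, 0, 0, 0))


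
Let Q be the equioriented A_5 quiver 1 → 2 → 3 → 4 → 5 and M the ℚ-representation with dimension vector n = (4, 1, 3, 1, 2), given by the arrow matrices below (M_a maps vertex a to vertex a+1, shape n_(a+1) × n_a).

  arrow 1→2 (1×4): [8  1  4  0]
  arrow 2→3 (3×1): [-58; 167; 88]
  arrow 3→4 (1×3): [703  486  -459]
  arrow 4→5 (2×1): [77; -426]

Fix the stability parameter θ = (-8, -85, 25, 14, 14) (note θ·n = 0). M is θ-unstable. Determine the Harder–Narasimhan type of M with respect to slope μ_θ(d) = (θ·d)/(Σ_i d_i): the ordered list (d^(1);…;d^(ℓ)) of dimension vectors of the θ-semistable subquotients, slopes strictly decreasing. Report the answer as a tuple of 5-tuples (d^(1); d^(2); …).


Barcode: M ≅ I[1,1]^3, I[1,5], I[3,3]^2, I[5,5]. HN layers by μ_θ (5 steps, strictly decreasing):
  μ^(1)=25; μ^(2)=53/3; μ^(3)=14; μ^(4)=-8; μ^(5)=-93/2

((0, 0, 2, 0, 0); (0, 0, 1, 1, 1); (0, 0, 0, 0, 1); (3, 0, 0, 0, 0); (1, 1, 0, 0, 0))


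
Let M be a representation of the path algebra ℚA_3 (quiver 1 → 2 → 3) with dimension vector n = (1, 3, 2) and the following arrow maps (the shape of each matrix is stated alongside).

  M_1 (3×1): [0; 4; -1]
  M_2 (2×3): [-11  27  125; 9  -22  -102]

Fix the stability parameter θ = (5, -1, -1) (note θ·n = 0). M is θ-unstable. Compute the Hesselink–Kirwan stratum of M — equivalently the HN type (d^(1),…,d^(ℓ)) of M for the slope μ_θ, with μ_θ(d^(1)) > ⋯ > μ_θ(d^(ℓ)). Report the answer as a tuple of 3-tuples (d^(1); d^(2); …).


Barcode: M ≅ I[1,3], I[2,2], I[2,3]. HN layers by μ_θ (2 steps, strictly decreasing):
  μ^(1)=1; μ^(2)=-1

((1, 1, 1); (0, 2, 1))


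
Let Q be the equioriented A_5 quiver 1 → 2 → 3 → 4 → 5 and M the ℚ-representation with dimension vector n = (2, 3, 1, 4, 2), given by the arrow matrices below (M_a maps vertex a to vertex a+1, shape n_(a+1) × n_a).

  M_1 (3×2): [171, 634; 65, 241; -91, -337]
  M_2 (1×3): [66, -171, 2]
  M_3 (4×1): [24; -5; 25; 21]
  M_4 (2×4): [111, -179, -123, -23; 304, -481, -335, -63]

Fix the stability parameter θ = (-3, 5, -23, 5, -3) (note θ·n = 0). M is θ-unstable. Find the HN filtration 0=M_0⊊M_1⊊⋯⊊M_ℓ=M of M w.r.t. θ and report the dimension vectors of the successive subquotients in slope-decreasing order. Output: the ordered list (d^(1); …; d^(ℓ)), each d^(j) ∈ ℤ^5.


Via rank(M_{q-1}∘⋯∘M_p): M ≅ I[1,2], I[1,5], I[2,2], I[4,4]^2, I[4,5].
μ_θ-semistable layers: μ^(1)=5; μ^(2)=1; μ^(3)=-3; μ^(4)=-7

((0, 2, 0, 2, 0); (0, 0, 0, 2, 2); (1, 0, 0, 0, 0); (1, 1, 1, 0, 0))


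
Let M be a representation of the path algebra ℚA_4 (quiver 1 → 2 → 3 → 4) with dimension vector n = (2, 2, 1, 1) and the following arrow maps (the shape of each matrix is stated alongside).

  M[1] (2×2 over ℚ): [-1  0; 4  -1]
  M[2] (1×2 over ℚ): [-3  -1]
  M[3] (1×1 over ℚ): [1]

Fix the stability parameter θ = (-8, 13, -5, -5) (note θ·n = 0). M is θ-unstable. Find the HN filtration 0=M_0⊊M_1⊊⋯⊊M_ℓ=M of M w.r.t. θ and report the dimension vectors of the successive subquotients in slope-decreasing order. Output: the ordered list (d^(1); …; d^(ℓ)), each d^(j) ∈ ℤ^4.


Barcode: M ≅ I[1,2], I[1,4]. HN layers by μ_θ (3 steps, strictly decreasing):
  μ^(1)=13; μ^(2)=1; μ^(3)=-8

((0, 1, 0, 0); (0, 1, 1, 1); (2, 0, 0, 0))


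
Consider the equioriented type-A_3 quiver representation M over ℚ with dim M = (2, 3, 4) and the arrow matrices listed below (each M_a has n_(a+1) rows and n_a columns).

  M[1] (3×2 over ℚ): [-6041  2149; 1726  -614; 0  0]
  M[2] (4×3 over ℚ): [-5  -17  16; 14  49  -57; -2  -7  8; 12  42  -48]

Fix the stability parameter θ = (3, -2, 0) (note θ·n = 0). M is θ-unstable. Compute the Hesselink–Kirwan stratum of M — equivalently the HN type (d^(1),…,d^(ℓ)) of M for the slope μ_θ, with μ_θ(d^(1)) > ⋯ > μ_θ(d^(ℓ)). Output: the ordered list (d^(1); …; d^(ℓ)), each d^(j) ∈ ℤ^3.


Barcode: M ≅ I[1,1], I[1,3], I[2,3]^2, I[3,3]. HN layers by μ_θ (4 steps, strictly decreasing):
  μ^(1)=3; μ^(2)=1/3; μ^(3)=0; μ^(4)=-2

((1, 0, 0); (1, 1, 1); (0, 0, 3); (0, 2, 0))


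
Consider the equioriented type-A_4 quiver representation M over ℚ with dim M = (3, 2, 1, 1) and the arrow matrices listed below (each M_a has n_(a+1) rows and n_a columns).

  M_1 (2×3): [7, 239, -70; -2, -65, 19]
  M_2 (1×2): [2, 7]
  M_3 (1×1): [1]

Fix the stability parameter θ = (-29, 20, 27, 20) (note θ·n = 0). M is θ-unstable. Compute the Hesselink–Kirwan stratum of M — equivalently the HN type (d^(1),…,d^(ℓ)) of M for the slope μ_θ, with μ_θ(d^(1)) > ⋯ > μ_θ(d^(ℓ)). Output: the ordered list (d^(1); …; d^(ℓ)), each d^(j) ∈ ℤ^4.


Via rank(M_{q-1}∘⋯∘M_p): M ≅ I[1,1], I[1,2], I[1,4].
μ_θ-semistable layers: μ^(1)=47/2; μ^(2)=20; μ^(3)=-29

((0, 0, 1, 1); (0, 2, 0, 0); (3, 0, 0, 0))


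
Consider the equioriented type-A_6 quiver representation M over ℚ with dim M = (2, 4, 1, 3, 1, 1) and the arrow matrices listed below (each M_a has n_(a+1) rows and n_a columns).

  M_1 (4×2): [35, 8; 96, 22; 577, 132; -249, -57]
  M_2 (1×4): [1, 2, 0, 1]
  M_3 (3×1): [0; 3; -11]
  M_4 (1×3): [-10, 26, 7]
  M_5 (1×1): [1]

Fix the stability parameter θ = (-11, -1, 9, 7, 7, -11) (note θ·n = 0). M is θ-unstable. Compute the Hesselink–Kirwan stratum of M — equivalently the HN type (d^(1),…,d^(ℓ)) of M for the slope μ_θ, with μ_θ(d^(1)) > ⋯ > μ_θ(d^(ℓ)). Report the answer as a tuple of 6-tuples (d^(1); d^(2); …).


Barcode: M ≅ I[1,2], I[1,6], I[2,2]^2, I[4,4]^2. HN layers by μ_θ (4 steps, strictly decreasing):
  μ^(1)=7; μ^(2)=3; μ^(3)=-1; μ^(4)=-11

((0, 0, 0, 2, 0, 0); (0, 0, 1, 1, 1, 1); (0, 4, 0, 0, 0, 0); (2, 0, 0, 0, 0, 0))


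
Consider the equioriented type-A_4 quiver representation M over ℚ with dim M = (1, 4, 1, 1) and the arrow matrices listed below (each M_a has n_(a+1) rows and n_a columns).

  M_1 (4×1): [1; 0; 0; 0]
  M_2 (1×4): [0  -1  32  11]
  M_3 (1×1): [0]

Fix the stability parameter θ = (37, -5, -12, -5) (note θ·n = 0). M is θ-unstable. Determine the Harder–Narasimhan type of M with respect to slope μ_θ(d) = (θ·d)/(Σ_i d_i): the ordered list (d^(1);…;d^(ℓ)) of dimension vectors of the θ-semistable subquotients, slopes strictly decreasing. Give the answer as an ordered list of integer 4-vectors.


Via rank(M_{q-1}∘⋯∘M_p): M ≅ I[1,2], I[2,2]^2, I[2,3], I[4,4].
μ_θ-semistable layers: μ^(1)=16; μ^(2)=-5; μ^(3)=-17/2

((1, 1, 0, 0); (0, 2, 0, 1); (0, 1, 1, 0))


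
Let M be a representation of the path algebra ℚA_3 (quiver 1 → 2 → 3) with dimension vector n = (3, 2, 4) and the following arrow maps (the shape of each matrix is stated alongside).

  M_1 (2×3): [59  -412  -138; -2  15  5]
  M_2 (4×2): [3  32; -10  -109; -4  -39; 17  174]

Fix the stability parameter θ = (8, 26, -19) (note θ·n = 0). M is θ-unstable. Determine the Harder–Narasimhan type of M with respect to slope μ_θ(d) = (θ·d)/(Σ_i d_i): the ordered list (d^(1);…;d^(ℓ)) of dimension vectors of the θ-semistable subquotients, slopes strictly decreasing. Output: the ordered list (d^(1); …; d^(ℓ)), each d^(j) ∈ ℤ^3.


Via rank(M_{q-1}∘⋯∘M_p): M ≅ I[1,1], I[1,3]^2, I[3,3]^2.
μ_θ-semistable layers: μ^(1)=8; μ^(2)=5; μ^(3)=-19

((1, 0, 0); (2, 2, 2); (0, 0, 2))


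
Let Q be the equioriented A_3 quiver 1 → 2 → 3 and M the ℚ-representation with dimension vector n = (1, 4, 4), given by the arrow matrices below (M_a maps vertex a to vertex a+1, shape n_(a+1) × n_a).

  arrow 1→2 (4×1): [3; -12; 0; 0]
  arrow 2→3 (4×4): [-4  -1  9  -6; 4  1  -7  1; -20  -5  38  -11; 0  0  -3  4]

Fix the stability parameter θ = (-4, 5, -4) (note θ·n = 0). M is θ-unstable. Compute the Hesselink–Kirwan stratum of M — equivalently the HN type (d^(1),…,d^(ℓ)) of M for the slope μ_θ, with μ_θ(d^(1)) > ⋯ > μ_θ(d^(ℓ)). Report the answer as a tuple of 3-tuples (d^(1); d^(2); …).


Barcode: M ≅ I[1,2], I[2,3]^3, I[3,3]. HN layers by μ_θ (3 steps, strictly decreasing):
  μ^(1)=5; μ^(2)=1/2; μ^(3)=-4

((0, 1, 0); (0, 3, 3); (1, 0, 1))


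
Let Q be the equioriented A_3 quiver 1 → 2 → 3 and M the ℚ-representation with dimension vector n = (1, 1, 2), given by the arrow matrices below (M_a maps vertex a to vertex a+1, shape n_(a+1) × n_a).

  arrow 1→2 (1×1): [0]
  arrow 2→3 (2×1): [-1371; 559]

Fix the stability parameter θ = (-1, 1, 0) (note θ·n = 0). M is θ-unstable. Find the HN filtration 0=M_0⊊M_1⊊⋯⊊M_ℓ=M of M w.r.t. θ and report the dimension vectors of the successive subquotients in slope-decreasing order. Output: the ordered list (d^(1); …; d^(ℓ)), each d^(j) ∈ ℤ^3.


Barcode: M ≅ I[1,1], I[2,3], I[3,3]. HN layers by μ_θ (3 steps, strictly decreasing):
  μ^(1)=1/2; μ^(2)=0; μ^(3)=-1

((0, 1, 1); (0, 0, 1); (1, 0, 0))


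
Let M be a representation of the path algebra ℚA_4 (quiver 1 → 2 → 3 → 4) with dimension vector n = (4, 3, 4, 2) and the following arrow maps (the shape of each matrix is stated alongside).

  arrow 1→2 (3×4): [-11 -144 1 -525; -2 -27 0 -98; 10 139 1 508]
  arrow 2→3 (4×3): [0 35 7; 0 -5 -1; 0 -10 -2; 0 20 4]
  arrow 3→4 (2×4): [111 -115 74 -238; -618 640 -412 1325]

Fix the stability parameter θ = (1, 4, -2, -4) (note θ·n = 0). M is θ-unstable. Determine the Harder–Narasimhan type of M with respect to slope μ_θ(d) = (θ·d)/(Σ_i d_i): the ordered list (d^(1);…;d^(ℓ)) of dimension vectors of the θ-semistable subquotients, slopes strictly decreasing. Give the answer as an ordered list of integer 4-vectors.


Barcode: M ≅ I[1,1], I[1,2]^2, I[1,4], I[3,3]^2, I[3,4]. HN layers by μ_θ (5 steps, strictly decreasing):
  μ^(1)=4; μ^(2)=1; μ^(3)=-1/4; μ^(4)=-2; μ^(5)=-3

((0, 2, 0, 0); (3, 0, 0, 0); (1, 1, 1, 1); (0, 0, 2, 0); (0, 0, 1, 1))


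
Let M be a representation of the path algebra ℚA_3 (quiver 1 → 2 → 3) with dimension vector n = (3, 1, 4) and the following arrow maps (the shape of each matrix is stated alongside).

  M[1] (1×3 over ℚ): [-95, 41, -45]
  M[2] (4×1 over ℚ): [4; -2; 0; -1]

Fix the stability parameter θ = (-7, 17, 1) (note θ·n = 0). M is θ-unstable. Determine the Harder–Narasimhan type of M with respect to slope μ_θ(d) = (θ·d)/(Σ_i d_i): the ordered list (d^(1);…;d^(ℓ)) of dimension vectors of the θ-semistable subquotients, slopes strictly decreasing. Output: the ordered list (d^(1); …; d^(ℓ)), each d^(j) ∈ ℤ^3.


Barcode: M ≅ I[1,1]^2, I[1,3], I[3,3]^3. HN layers by μ_θ (3 steps, strictly decreasing):
  μ^(1)=9; μ^(2)=1; μ^(3)=-7

((0, 1, 1); (0, 0, 3); (3, 0, 0))


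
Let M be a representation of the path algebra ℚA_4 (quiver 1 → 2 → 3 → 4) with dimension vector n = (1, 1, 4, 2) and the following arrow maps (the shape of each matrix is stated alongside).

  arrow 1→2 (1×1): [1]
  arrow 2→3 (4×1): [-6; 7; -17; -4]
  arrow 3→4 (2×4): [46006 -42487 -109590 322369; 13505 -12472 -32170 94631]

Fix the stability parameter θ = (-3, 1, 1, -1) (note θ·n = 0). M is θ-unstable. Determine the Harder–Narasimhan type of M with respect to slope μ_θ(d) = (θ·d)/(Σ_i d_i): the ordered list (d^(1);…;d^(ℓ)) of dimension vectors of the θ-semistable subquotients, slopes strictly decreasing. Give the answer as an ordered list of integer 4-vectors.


Barcode: M ≅ I[1,4], I[3,3]^2, I[3,4]. HN layers by μ_θ (4 steps, strictly decreasing):
  μ^(1)=1; μ^(2)=1/3; μ^(3)=0; μ^(4)=-3

((0, 0, 2, 0); (0, 1, 1, 1); (0, 0, 1, 1); (1, 0, 0, 0))


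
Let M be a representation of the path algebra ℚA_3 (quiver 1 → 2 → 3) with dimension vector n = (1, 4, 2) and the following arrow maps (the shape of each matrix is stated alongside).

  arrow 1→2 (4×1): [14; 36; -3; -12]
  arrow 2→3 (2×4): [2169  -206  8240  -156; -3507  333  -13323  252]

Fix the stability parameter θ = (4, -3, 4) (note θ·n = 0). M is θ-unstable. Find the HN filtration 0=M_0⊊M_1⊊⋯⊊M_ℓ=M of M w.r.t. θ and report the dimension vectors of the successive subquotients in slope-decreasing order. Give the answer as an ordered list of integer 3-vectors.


Interval decomposition of M: I[1,3], I[2,2]^2, I[2,3].
HN type (ℓ=3): μ^(1)=4; μ^(2)=1/2; μ^(3)=-3

((0, 0, 2); (1, 1, 0); (0, 3, 0))


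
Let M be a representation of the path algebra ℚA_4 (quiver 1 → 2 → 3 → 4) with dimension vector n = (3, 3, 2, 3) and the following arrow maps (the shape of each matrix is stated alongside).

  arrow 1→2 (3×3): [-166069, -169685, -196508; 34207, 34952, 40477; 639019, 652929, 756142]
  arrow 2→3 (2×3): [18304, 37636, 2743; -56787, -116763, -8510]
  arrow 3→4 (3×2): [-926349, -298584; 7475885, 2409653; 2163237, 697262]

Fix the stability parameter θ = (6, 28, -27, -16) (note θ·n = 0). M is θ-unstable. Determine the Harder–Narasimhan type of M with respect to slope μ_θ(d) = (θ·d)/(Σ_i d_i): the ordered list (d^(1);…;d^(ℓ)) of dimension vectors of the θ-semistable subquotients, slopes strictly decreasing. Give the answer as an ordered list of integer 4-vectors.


Via rank(M_{q-1}∘⋯∘M_p): M ≅ I[1,2], I[1,4]^2, I[4,4].
μ_θ-semistable layers: μ^(1)=28; μ^(2)=6; μ^(3)=-9/4; μ^(4)=-16

((0, 1, 0, 0); (1, 0, 0, 0); (2, 2, 2, 2); (0, 0, 0, 1))


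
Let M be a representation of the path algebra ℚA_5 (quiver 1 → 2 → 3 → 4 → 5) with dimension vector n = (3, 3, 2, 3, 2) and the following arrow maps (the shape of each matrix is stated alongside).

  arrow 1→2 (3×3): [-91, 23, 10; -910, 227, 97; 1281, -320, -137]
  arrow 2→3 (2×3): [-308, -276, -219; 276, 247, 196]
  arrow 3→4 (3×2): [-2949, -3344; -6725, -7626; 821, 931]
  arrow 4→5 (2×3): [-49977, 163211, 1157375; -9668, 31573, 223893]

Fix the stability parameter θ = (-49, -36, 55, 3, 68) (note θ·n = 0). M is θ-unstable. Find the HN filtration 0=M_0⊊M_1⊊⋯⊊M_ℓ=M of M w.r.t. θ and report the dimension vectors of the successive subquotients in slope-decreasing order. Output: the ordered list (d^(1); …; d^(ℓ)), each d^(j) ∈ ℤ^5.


Interval decomposition of M: I[1,1], I[1,5]^2, I[2,2], I[4,4].
HN type (ℓ=5): μ^(1)=68; μ^(2)=29; μ^(3)=3; μ^(4)=-36; μ^(5)=-49

((0, 0, 0, 0, 2); (0, 0, 2, 2, 0); (0, 0, 0, 1, 0); (0, 3, 0, 0, 0); (3, 0, 0, 0, 0))


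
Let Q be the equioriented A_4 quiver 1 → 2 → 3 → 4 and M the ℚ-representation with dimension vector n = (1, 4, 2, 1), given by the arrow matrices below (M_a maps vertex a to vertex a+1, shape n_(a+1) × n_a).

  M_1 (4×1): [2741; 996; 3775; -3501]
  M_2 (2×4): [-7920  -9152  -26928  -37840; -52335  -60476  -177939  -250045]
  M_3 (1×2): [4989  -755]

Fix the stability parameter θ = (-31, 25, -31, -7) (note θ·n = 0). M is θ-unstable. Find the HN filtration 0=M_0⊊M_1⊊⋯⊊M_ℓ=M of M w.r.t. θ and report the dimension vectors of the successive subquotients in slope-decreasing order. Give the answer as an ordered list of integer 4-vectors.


Via rank(M_{q-1}∘⋯∘M_p): M ≅ I[1,4], I[2,2]^3, I[3,3].
μ_θ-semistable layers: μ^(1)=25; μ^(2)=-13/3; μ^(3)=-31

((0, 3, 0, 0); (0, 1, 1, 1); (1, 0, 1, 0))


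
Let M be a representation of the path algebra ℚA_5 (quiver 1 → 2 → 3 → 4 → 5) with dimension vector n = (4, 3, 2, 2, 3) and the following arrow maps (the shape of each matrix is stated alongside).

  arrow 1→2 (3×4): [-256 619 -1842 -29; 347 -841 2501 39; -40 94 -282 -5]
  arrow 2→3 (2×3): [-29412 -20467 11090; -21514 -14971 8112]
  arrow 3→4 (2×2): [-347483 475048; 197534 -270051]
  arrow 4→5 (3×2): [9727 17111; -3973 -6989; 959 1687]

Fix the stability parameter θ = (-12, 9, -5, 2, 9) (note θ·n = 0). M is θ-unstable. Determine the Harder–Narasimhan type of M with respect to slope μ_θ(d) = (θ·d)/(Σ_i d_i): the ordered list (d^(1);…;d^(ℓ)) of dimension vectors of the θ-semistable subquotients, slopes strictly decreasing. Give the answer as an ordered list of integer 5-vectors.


Barcode: M ≅ I[1,1], I[1,2], I[1,4], I[1,5], I[5,5]^2. HN layers by μ_θ (3 steps, strictly decreasing):
  μ^(1)=9; μ^(2)=2; μ^(3)=-12

((0, 1, 0, 0, 3); (0, 2, 2, 2, 0); (4, 0, 0, 0, 0))


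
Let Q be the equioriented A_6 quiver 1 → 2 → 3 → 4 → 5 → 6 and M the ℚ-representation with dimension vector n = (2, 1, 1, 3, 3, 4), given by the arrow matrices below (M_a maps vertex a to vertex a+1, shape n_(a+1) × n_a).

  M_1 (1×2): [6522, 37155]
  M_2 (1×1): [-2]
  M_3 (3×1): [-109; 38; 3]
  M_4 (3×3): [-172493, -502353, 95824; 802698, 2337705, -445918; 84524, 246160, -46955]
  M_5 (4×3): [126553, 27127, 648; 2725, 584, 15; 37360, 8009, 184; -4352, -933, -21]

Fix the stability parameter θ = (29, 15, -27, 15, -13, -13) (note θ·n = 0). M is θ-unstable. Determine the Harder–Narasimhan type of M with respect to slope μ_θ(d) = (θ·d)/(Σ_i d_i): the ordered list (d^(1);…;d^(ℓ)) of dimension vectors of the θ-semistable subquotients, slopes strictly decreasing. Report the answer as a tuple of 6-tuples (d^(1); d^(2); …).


Via rank(M_{q-1}∘⋯∘M_p): M ≅ I[1,1], I[1,6], I[4,6]^2, I[6,6].
μ_θ-semistable layers: μ^(1)=29; μ^(2)=1; μ^(3)=-11/3; μ^(4)=-13

((1, 0, 0, 0, 0, 0); (1, 1, 1, 1, 1, 1); (0, 0, 0, 2, 2, 2); (0, 0, 0, 0, 0, 1))


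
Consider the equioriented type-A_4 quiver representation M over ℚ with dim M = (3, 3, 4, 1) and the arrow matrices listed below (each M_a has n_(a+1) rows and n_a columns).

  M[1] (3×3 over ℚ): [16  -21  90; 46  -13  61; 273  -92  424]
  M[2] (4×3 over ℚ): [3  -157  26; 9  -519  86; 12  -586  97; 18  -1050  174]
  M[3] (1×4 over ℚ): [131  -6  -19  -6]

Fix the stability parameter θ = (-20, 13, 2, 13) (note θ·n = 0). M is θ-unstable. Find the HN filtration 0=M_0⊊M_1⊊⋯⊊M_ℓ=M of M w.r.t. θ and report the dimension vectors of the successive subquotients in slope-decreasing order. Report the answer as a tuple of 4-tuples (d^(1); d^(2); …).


Barcode: M ≅ I[1,2], I[1,3], I[1,4], I[3,3]^2. HN layers by μ_θ (4 steps, strictly decreasing):
  μ^(1)=13; μ^(2)=15/2; μ^(3)=2; μ^(4)=-20

((0, 1, 0, 1); (0, 2, 2, 0); (0, 0, 2, 0); (3, 0, 0, 0))


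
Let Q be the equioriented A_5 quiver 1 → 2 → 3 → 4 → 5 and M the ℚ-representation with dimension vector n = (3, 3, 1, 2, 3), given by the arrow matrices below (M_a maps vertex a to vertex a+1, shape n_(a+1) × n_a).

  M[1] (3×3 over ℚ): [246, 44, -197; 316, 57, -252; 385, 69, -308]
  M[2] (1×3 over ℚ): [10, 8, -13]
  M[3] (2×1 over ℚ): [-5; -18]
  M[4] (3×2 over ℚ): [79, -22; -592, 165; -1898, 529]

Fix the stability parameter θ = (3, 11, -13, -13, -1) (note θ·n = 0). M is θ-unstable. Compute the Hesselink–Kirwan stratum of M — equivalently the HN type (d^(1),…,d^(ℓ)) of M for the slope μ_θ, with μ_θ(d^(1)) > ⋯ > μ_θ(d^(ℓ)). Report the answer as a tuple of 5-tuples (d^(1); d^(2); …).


Via rank(M_{q-1}∘⋯∘M_p): M ≅ I[1,2]^2, I[1,5], I[4,5], I[5,5].
μ_θ-semistable layers: μ^(1)=11; μ^(2)=3; μ^(3)=-1; μ^(4)=-3; μ^(5)=-13

((0, 2, 0, 0, 0); (2, 0, 0, 0, 0); (0, 0, 0, 0, 3); (1, 1, 1, 1, 0); (0, 0, 0, 1, 0))


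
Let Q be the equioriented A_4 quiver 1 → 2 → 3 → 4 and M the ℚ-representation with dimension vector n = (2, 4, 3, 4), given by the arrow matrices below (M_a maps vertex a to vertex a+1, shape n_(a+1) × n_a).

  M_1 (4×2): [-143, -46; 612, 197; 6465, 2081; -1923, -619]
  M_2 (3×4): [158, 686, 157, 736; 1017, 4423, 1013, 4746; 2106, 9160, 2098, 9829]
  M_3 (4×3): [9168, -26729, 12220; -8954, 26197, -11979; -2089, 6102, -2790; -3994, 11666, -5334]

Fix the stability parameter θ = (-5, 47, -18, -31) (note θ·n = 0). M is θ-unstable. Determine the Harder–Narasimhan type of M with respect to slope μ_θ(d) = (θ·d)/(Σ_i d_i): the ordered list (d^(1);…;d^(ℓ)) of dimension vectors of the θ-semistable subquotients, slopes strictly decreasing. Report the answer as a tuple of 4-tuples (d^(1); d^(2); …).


Via rank(M_{q-1}∘⋯∘M_p): M ≅ I[1,4]^2, I[2,2], I[2,4], I[4,4].
μ_θ-semistable layers: μ^(1)=47; μ^(2)=-2/3; μ^(3)=-5; μ^(4)=-31

((0, 1, 0, 0); (0, 3, 3, 3); (2, 0, 0, 0); (0, 0, 0, 1))


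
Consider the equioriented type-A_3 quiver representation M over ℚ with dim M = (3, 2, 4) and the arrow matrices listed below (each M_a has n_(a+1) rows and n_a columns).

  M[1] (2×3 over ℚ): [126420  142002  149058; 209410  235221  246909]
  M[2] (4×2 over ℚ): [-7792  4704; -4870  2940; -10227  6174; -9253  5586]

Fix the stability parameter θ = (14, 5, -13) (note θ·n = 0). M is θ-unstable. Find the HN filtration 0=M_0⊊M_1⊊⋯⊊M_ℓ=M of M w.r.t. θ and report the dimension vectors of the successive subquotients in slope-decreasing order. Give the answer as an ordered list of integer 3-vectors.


Interval decomposition of M: I[1,1]^2, I[1,2], I[2,3], I[3,3]^3.
HN type (ℓ=4): μ^(1)=14; μ^(2)=19/2; μ^(3)=-4; μ^(4)=-13

((2, 0, 0); (1, 1, 0); (0, 1, 1); (0, 0, 3))
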